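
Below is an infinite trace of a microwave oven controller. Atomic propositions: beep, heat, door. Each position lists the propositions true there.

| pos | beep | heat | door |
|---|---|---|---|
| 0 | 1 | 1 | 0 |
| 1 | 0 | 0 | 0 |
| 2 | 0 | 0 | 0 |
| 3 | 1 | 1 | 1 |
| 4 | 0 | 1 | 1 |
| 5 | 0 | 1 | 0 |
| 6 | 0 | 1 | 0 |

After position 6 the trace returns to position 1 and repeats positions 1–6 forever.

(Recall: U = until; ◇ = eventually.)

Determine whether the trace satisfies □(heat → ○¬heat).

heat → ○¬heat must hold at every position from 0 onward. It fails at position 3, so □(heat → ○¬heat) is false.
Positions where heat holds: 0, 3, 4, 5, 6.
Check ○¬heat at each: 0→ok, 3→fails, 4→fails, 5→fails, 6→ok.

No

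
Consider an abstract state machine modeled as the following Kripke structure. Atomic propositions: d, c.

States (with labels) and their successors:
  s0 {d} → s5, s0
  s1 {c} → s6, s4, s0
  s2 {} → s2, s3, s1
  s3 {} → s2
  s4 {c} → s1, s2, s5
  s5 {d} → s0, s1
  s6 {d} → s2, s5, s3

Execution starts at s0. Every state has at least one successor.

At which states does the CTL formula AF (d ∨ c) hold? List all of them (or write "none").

{s0, s1, s4, s5, s6}

States satisfying d ∨ c: {s0, s1, s4, s5, s6}.
States satisfying AF (d ∨ c): {s0, s1, s4, s5, s6}.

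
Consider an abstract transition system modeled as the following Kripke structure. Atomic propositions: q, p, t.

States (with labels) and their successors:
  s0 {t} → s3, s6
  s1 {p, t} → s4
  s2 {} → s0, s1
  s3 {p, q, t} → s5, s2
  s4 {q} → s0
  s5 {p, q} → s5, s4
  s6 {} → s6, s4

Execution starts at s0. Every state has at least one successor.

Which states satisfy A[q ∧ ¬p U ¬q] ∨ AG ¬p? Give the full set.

States satisfying q ∧ ¬p: {s4}.
States satisfying ¬q: {s0, s1, s2, s6}.
States satisfying A[q ∧ ¬p U ¬q]: {s0, s1, s2, s4, s6}.
States satisfying ¬p: {s0, s2, s4, s6}.
States satisfying AG ¬p: ∅.
States satisfying A[q ∧ ¬p U ¬q] ∨ AG ¬p: {s0, s1, s2, s4, s6}.

{s0, s1, s2, s4, s6}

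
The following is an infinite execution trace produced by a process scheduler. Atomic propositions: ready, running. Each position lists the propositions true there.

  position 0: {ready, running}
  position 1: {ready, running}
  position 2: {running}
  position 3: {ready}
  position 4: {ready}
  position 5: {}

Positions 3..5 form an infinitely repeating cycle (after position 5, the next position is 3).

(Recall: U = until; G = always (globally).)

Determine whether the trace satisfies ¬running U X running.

Walking from position 0: X running first holds at position 0, and ¬running holds at every earlier position along the way, so ¬running U X running holds.

Holds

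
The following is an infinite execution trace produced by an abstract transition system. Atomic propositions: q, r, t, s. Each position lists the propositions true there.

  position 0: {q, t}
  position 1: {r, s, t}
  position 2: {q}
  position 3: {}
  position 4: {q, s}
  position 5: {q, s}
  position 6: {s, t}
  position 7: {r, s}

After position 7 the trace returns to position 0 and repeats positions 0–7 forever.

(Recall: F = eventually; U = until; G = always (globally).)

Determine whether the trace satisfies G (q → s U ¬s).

Holds

q → s U ¬s holds at every position 0..7, and those are all positions ever visited, so G (q → s U ¬s) holds.
Positions where q holds: 0, 2, 4, 5.
Check s U ¬s at each: 0→ok, 2→ok, 4→ok, 5→ok.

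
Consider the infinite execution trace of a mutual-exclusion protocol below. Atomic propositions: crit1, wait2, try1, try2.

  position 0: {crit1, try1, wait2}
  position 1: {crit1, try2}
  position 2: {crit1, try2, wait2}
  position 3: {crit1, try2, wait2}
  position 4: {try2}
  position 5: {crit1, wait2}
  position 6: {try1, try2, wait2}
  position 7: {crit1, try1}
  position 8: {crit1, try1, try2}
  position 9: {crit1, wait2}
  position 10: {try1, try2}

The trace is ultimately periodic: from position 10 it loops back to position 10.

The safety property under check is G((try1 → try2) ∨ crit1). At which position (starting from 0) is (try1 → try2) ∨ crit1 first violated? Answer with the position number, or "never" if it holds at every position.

(try1 → try2) ∨ crit1 holds at every position 0..10, and those are all the positions the trace ever visits, so the invariant G((try1 → try2) ∨ crit1) is never violated.

never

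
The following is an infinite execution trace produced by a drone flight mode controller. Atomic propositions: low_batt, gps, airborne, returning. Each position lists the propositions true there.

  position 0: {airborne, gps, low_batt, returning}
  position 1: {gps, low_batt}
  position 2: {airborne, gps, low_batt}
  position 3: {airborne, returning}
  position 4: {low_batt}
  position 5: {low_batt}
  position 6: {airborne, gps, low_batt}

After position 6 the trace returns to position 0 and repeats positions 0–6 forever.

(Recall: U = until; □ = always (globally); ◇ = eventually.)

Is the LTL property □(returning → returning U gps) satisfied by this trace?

returning → returning U gps must hold at every position from 0 onward. It fails at position 3, so □(returning → returning U gps) is false.
Positions where returning holds: 0, 3.
Check returning U gps at each: 0→ok, 3→fails.

No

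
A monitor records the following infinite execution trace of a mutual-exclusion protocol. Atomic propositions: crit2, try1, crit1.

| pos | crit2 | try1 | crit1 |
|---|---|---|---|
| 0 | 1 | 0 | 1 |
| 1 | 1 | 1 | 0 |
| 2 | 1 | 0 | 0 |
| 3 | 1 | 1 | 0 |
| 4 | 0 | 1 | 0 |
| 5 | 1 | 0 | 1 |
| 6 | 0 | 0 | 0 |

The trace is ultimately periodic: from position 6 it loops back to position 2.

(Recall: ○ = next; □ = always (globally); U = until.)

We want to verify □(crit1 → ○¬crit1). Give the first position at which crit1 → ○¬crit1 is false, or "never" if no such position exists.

never

crit1 → ○¬crit1 holds at every position 0..6, and those are all the positions the trace ever visits, so the invariant □(crit1 → ○¬crit1) is never violated.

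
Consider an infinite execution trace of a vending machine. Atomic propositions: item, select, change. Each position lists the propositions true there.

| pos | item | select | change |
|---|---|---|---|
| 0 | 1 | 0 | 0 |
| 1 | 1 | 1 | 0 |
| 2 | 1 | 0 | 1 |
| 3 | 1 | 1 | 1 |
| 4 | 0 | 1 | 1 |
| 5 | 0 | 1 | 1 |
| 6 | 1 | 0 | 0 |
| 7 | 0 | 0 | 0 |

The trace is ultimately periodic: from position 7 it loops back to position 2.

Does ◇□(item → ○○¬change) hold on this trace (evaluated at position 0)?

□(item → ○○¬change) is false at every position 0..7, so it never becomes true and ◇□(item → ○○¬change) fails.

Violated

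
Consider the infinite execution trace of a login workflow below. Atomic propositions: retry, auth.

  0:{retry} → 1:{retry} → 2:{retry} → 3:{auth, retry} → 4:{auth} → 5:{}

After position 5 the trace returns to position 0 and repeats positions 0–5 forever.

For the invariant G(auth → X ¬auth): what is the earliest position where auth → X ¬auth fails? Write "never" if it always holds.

Check auth → X ¬auth at each position in order: 0 ✓, 1 ✓, 2 ✓.
At position 3 the labels are {auth, retry} and the next position 4 has {auth}, so auth → X ¬auth is false there. This is the first violation.

3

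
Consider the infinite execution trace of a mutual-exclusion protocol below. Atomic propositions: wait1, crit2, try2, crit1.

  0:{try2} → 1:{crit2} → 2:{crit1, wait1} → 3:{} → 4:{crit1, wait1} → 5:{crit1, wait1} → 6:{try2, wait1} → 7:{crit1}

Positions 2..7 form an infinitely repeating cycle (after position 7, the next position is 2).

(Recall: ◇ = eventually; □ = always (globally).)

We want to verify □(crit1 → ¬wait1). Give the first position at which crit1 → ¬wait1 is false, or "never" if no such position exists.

Check crit1 → ¬wait1 at each position in order: 0 ✓, 1 ✓.
At position 2 the labels are {crit1, wait1}, so crit1 → ¬wait1 is false there. This is the first violation.

2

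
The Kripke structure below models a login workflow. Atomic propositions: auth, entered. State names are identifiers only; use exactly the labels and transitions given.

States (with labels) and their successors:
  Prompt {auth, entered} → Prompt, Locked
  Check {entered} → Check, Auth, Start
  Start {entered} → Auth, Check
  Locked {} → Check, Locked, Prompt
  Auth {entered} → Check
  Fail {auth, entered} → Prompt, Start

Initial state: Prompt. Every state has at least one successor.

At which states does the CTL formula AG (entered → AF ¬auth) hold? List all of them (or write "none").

{Check, Start, Auth}

States satisfying entered → AF ¬auth: {Check, Start, Locked, Auth}.
States satisfying AG (entered → AF ¬auth): {Check, Start, Auth}.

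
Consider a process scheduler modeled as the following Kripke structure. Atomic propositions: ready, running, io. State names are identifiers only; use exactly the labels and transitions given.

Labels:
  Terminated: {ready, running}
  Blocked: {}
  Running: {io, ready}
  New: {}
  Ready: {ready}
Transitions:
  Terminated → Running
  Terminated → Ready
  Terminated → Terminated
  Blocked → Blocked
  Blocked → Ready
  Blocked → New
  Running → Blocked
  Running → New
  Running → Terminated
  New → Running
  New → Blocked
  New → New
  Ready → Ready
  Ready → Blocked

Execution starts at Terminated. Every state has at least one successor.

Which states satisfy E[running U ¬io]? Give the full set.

States satisfying running: {Terminated}.
States satisfying ¬io: {Terminated, Blocked, New, Ready}.
States satisfying E[running U ¬io]: {Terminated, Blocked, New, Ready}.

{Terminated, Blocked, New, Ready}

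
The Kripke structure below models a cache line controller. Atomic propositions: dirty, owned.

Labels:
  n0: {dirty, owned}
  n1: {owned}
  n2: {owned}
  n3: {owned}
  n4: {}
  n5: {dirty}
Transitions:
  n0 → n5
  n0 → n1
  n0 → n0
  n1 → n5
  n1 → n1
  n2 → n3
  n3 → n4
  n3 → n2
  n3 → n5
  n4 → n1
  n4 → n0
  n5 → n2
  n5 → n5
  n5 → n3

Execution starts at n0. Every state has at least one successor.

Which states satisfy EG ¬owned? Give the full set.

{n5}

States satisfying ¬owned: {n4, n5}.
States satisfying EG ¬owned: {n5}.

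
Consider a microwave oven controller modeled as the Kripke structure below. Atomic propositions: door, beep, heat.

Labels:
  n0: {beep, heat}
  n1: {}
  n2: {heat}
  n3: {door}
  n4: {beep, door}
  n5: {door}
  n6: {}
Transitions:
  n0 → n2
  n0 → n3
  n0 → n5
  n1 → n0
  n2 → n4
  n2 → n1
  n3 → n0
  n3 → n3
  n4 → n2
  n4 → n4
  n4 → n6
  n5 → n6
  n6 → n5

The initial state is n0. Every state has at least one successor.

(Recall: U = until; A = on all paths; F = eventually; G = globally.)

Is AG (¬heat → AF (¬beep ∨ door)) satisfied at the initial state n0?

States satisfying ¬heat → AF (¬beep ∨ door): {n0, n1, n2, n3, n4, n5, n6}.
States satisfying AG (¬heat → AF (¬beep ∨ door)): {n0, n1, n2, n3, n4, n5, n6}.
Every state reachable from n0 satisfies ¬heat → AF (¬beep ∨ door).
n0 ∈ Sat(AG (¬heat → AF (¬beep ∨ door))).

Holds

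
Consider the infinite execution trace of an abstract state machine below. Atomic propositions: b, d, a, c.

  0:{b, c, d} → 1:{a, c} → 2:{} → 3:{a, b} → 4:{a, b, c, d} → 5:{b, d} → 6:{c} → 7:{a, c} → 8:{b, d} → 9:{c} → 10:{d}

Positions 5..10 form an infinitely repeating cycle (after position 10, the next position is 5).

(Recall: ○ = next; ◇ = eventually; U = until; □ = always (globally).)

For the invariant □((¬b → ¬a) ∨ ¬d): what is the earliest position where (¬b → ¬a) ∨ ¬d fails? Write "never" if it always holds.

(¬b → ¬a) ∨ ¬d holds at every position 0..10, and those are all the positions the trace ever visits, so the invariant □((¬b → ¬a) ∨ ¬d) is never violated.

never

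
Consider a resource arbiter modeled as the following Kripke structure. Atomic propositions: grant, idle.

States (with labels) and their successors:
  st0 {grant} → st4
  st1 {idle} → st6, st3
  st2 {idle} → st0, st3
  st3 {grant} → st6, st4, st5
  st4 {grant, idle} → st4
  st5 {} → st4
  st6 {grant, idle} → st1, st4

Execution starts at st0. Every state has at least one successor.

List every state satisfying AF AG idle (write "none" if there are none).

States satisfying AG idle: {st4}.
States satisfying AF AG idle: {st0, st4, st5}.

{st0, st4, st5}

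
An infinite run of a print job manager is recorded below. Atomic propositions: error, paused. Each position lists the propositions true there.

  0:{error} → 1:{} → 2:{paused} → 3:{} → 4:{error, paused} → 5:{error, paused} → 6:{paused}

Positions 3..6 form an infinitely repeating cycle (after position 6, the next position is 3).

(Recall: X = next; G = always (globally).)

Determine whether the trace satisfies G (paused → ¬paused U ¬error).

paused → ¬paused U ¬error must hold at every position from 0 onward. It fails at position 4, so G (paused → ¬paused U ¬error) is false.
Positions where paused holds: 2, 4, 5, 6.
Check ¬paused U ¬error at each: 2→ok, 4→fails, 5→fails, 6→ok.

Violated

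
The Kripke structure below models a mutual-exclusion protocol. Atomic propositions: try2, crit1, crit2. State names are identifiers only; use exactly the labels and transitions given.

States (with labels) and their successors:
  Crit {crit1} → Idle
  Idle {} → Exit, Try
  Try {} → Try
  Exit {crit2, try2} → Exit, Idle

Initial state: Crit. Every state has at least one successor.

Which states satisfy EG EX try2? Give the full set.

States satisfying EX try2: {Idle, Exit}.
States satisfying EG EX try2: {Idle, Exit}.

{Idle, Exit}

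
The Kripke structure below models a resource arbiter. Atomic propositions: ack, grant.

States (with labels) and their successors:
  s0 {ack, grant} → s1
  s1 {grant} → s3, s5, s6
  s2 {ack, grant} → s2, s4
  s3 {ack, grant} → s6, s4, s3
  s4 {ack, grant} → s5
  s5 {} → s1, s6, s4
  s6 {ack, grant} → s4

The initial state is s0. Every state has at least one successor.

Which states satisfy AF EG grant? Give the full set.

{s0, s1, s2, s3}

States satisfying EG grant: {s0, s1, s2, s3}.
States satisfying AF EG grant: {s0, s1, s2, s3}.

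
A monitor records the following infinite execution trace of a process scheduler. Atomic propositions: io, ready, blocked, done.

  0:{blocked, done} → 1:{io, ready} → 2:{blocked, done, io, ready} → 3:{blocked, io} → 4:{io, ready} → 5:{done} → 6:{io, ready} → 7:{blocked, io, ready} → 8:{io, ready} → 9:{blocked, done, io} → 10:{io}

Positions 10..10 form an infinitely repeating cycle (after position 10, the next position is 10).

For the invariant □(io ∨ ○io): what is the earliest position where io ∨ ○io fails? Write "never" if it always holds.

never

io ∨ ○io holds at every position 0..10, and those are all the positions the trace ever visits, so the invariant □(io ∨ ○io) is never violated.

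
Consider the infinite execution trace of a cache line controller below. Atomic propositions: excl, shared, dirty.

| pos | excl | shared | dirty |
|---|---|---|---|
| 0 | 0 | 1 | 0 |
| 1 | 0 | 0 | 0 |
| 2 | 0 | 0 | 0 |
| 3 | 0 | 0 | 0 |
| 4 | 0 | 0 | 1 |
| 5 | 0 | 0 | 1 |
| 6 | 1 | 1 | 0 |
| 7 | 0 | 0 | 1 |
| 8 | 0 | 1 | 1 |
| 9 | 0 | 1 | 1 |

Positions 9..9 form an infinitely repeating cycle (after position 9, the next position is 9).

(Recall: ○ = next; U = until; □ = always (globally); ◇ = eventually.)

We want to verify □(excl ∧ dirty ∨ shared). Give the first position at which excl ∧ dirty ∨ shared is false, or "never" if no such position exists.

Check excl ∧ dirty ∨ shared at each position in order: 0 ✓.
At position 1 the labels are {}, so excl ∧ dirty ∨ shared is false there. This is the first violation.

1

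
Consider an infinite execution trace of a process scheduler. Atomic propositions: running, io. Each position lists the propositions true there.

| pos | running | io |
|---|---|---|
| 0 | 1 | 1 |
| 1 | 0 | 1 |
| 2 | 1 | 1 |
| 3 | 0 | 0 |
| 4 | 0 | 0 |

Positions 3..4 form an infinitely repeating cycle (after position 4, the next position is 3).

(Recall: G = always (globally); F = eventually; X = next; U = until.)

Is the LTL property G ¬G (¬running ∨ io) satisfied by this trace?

Does not hold

¬G (¬running ∨ io) must hold at every position from 0 onward. It fails at position 0, so G ¬G (¬running ∨ io) is false.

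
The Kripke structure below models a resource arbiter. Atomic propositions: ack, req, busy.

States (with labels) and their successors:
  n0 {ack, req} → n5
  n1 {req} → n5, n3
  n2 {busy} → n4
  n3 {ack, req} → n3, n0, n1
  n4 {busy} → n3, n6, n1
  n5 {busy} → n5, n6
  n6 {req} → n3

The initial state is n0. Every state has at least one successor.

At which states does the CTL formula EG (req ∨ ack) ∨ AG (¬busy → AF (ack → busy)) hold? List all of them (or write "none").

States satisfying req ∨ ack: {n0, n1, n3, n6}.
States satisfying EG (req ∨ ack): {n1, n3, n6}.
States satisfying ¬busy → AF (ack → busy): {n0, n1, n2, n4, n5, n6}.
States satisfying AG (¬busy → AF (ack → busy)): ∅.
States satisfying EG (req ∨ ack) ∨ AG (¬busy → AF (ack → busy)): {n1, n3, n6}.

{n1, n3, n6}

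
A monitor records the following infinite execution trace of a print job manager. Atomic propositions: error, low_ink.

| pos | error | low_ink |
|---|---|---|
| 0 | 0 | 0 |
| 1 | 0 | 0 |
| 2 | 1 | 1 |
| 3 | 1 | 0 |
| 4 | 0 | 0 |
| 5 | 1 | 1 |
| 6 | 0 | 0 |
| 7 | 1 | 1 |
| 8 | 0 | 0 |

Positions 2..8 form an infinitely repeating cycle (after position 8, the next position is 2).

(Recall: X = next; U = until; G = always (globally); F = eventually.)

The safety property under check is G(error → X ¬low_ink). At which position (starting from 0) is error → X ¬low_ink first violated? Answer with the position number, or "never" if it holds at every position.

never

error → X ¬low_ink holds at every position 0..8, and those are all the positions the trace ever visits, so the invariant G(error → X ¬low_ink) is never violated.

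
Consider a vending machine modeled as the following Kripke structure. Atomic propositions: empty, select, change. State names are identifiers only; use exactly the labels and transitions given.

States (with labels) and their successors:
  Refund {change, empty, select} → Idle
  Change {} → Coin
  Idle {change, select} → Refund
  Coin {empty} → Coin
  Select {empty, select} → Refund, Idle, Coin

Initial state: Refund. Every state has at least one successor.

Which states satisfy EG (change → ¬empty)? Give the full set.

{Change, Coin, Select}

States satisfying change → ¬empty: {Change, Idle, Coin, Select}.
States satisfying EG (change → ¬empty): {Change, Coin, Select}.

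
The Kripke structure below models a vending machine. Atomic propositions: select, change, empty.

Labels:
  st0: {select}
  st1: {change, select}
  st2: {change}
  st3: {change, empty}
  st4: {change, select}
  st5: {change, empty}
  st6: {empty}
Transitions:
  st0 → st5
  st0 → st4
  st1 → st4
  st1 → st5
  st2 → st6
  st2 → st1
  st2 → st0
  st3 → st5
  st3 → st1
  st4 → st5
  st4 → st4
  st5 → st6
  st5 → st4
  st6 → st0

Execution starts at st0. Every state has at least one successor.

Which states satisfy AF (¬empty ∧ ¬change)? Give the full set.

{st0, st6}

States satisfying ¬empty ∧ ¬change: {st0}.
States satisfying AF (¬empty ∧ ¬change): {st0, st6}.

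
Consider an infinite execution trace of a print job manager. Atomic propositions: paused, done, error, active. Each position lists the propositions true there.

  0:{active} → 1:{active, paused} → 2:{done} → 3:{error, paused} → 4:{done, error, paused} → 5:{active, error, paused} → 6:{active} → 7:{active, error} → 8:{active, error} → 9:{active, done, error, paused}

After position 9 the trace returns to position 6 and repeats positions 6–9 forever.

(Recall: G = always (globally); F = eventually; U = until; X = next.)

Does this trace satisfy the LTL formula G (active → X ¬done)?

active → X ¬done must hold at every position from 0 onward. It fails at position 1, so G (active → X ¬done) is false.
Positions where active holds: 0, 1, 5, 6, 7, 8, 9.
Check X ¬done at each: 0→ok, 1→fails, 5→ok, 6→ok, 7→ok, 8→fails, 9→ok.

Violated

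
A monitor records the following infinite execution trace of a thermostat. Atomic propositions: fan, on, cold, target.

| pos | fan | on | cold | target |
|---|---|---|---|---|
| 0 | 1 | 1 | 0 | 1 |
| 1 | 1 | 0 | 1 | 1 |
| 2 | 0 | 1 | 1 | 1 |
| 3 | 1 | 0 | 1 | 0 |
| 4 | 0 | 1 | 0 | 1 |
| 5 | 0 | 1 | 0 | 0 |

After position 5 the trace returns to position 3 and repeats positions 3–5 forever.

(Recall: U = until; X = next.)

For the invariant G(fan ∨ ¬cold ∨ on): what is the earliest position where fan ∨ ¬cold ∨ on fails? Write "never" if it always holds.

never

fan ∨ ¬cold ∨ on holds at every position 0..5, and those are all the positions the trace ever visits, so the invariant G(fan ∨ ¬cold ∨ on) is never violated.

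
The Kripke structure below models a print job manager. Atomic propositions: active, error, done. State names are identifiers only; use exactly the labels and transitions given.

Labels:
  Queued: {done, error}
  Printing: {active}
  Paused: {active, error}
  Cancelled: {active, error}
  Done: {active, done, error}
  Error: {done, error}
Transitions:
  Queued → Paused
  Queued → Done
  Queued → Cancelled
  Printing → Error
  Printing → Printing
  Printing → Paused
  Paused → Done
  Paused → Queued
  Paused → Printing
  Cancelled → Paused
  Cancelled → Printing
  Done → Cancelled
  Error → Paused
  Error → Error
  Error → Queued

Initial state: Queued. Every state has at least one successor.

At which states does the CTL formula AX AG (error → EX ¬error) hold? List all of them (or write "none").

none

States satisfying AG (error → EX ¬error): ∅.
States satisfying AX AG (error → EX ¬error): ∅.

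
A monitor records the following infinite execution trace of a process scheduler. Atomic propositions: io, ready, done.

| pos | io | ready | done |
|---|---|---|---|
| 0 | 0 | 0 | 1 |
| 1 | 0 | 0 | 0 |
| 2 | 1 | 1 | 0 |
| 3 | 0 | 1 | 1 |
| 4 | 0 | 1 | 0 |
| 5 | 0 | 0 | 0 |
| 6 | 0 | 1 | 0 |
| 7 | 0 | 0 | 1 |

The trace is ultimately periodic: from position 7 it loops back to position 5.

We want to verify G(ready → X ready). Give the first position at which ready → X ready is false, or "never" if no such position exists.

Check ready → X ready at each position in order: 0 ✓, 1 ✓, 2 ✓, 3 ✓.
At position 4 the labels are {ready} and the next position 5 has {}, so ready → X ready is false there. This is the first violation.

4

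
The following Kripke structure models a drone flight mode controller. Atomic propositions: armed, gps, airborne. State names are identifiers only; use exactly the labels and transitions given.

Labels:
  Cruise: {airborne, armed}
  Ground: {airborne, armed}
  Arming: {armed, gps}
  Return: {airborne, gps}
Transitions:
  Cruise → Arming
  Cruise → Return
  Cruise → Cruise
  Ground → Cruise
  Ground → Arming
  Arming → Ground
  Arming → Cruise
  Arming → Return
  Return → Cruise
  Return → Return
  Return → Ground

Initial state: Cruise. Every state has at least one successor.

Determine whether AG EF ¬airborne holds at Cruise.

States satisfying EF ¬airborne: {Cruise, Ground, Arming, Return}.
States satisfying AG EF ¬airborne: {Cruise, Ground, Arming, Return}.
Every state reachable from Cruise satisfies EF ¬airborne.
Cruise ∈ Sat(AG EF ¬airborne).

Satisfied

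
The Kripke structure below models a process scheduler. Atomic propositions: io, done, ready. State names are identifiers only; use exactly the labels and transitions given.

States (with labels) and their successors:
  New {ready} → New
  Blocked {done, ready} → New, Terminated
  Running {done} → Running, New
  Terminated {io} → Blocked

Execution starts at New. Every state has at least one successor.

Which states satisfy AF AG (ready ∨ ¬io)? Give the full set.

{New, Running}

States satisfying AG (ready ∨ ¬io): {New, Running}.
States satisfying AF AG (ready ∨ ¬io): {New, Running}.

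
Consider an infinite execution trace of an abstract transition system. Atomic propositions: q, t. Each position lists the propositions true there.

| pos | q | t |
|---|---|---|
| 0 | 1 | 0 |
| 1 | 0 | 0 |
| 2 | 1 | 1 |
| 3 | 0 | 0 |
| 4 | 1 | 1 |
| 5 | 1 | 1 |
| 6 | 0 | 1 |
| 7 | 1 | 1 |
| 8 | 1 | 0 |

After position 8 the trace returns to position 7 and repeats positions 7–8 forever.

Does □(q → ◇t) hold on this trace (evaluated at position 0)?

q → ◇t holds at every position 0..8, and those are all positions ever visited, so □(q → ◇t) holds.
Positions where q holds: 0, 2, 4, 5, 7, 8.
Check ◇t at each: 0→ok, 2→ok, 4→ok, 5→ok, 7→ok, 8→ok.

Satisfied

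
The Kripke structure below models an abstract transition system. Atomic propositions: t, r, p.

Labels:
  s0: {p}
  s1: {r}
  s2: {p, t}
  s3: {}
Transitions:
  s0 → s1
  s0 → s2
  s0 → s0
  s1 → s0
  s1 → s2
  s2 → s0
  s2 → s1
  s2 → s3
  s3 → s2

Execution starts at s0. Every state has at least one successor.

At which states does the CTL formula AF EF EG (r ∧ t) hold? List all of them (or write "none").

none

States satisfying EF EG (r ∧ t): ∅.
States satisfying AF EF EG (r ∧ t): ∅.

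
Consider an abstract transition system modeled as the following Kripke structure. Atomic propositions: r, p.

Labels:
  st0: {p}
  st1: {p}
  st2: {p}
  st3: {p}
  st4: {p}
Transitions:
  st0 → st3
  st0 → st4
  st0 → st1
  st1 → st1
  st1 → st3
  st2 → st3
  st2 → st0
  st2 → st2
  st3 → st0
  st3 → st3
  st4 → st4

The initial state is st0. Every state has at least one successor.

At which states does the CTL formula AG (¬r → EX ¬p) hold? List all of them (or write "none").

none

States satisfying ¬r → EX ¬p: ∅.
States satisfying AG (¬r → EX ¬p): ∅.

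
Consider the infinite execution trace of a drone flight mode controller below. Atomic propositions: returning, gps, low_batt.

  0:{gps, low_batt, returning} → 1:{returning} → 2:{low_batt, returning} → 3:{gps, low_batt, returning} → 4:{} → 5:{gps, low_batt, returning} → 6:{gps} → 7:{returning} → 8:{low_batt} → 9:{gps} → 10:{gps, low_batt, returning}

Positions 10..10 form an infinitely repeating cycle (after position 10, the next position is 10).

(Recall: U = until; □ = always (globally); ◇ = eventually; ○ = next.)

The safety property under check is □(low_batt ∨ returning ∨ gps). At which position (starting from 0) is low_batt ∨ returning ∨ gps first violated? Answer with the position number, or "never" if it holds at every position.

4

Check low_batt ∨ returning ∨ gps at each position in order: 0 ✓, 1 ✓, 2 ✓, 3 ✓.
At position 4 the labels are {}, so low_batt ∨ returning ∨ gps is false there. This is the first violation.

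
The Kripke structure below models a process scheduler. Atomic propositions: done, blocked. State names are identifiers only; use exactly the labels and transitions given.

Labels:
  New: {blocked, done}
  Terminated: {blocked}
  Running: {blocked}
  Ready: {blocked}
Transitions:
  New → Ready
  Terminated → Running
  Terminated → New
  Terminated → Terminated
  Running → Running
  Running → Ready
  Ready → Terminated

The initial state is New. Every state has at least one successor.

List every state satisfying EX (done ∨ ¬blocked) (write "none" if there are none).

{Terminated}

States satisfying done ∨ ¬blocked: {New}.
States satisfying EX (done ∨ ¬blocked): {Terminated}.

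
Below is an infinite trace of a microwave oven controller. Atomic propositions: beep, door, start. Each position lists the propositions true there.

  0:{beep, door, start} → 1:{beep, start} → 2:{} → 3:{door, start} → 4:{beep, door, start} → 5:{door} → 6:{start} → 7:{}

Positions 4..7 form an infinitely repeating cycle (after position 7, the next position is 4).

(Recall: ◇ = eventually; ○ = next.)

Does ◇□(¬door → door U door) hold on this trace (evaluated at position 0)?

Violated

□(¬door → door U door) is false at every position 0..7, so it never becomes true and ◇□(¬door → door U door) fails.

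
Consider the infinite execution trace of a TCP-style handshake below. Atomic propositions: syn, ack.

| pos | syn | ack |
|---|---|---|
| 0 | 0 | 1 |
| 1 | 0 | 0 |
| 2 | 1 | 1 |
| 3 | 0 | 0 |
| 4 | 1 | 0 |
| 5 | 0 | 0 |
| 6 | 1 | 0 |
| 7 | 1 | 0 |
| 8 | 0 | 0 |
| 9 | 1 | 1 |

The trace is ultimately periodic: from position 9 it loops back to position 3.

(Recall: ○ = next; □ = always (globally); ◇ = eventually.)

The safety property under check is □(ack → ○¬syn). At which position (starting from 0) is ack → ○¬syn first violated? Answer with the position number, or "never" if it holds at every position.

never

ack → ○¬syn holds at every position 0..9, and those are all the positions the trace ever visits, so the invariant □(ack → ○¬syn) is never violated.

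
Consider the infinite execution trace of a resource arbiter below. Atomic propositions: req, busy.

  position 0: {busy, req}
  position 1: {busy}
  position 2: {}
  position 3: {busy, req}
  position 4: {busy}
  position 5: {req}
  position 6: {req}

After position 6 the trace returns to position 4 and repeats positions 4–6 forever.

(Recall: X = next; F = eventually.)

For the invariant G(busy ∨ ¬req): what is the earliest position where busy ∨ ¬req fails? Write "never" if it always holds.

5

Check busy ∨ ¬req at each position in order: 0 ✓, 1 ✓, 2 ✓, 3 ✓, 4 ✓.
At position 5 the labels are {req}, so busy ∨ ¬req is false there. This is the first violation.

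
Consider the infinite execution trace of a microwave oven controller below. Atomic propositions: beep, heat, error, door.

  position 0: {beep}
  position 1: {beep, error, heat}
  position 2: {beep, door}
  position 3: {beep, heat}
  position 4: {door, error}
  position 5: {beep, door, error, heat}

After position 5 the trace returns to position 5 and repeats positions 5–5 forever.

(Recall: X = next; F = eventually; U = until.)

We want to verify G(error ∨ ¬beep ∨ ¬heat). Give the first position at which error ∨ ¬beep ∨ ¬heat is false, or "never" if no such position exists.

Check error ∨ ¬beep ∨ ¬heat at each position in order: 0 ✓, 1 ✓, 2 ✓.
At position 3 the labels are {beep, heat}, so error ∨ ¬beep ∨ ¬heat is false there. This is the first violation.

3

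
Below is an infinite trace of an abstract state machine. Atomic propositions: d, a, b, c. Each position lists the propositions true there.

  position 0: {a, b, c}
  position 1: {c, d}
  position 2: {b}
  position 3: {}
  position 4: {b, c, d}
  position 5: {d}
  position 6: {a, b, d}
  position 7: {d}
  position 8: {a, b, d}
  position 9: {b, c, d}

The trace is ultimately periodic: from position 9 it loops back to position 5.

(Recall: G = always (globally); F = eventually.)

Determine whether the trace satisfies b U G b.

Does not hold

Walking from position 0: at position 1, G b has not yet held and b fails, so b U G b is false.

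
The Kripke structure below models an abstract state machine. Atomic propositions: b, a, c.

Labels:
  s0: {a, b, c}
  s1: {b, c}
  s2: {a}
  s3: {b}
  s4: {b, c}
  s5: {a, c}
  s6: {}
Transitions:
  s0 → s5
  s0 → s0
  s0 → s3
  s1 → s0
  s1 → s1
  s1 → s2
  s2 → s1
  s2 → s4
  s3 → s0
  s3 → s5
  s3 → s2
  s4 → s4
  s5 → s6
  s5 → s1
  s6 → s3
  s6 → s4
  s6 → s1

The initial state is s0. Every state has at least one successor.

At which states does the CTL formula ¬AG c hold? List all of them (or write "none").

{s0, s1, s2, s3, s5, s6}

States satisfying c: {s0, s1, s4, s5}.
States satisfying AG c: {s4}.
States satisfying ¬AG c: {s0, s1, s2, s3, s5, s6}.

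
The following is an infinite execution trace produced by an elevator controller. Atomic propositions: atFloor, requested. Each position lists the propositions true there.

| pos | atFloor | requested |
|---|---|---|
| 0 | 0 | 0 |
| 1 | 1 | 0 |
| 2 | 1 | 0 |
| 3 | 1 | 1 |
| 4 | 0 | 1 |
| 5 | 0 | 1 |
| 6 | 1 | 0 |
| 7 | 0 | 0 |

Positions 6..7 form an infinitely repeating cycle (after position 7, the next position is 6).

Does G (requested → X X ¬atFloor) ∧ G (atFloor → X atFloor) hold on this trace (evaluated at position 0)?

Violated

requested → X X ¬atFloor must hold at every position from 0 onward. It fails at position 4, so G (requested → X X ¬atFloor) is false.
Positions where requested holds: 3, 4, 5.
Check X X ¬atFloor at each: 3→ok, 4→fails, 5→ok.
atFloor → X atFloor must hold at every position from 0 onward. It fails at position 3, so G (atFloor → X atFloor) is false.
Positions where atFloor holds: 1, 2, 3, 6.
Check X atFloor at each: 1→ok, 2→ok, 3→fails, 6→fails.
At position 0: G (requested → X X ¬atFloor) is false; G (atFloor → X atFloor) is false; so G (requested → X X ¬atFloor) ∧ G (atFloor → X atFloor) is false.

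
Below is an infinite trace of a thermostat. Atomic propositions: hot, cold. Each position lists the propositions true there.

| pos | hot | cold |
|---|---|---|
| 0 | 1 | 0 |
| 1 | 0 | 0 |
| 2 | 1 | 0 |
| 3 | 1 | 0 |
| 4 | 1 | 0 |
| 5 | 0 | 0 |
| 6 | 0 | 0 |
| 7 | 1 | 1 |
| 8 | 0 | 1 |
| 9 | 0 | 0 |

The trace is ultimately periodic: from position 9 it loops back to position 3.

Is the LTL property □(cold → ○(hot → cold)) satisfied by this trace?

Holds

cold → ○(hot → cold) holds at every position 0..9, and those are all positions ever visited, so □(cold → ○(hot → cold)) holds.
Positions where cold holds: 7, 8.
Check ○(hot → cold) at each: 7→ok, 8→ok.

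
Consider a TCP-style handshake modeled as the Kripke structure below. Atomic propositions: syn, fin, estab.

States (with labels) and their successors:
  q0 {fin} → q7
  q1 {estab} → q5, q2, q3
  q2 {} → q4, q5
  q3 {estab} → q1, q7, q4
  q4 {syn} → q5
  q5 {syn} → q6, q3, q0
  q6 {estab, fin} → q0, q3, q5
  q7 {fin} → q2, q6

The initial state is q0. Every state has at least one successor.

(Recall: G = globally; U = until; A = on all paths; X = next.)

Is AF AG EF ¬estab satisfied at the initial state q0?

Satisfied

States satisfying AG EF ¬estab: {q0, q1, q2, q3, q4, q5, q6, q7}.
States satisfying AF AG EF ¬estab: {q0, q1, q2, q3, q4, q5, q6, q7}.
q0 ∈ Sat(AF AG EF ¬estab).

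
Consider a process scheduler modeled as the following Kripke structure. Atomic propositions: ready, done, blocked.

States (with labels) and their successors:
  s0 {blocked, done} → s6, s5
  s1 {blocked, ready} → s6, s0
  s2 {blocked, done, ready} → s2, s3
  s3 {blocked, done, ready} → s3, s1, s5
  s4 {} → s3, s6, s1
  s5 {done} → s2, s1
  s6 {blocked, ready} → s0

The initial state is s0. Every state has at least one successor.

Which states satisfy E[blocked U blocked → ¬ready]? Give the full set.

States satisfying blocked: {s0, s1, s2, s3, s6}.
States satisfying blocked → ¬ready: {s0, s4, s5}.
States satisfying E[blocked U blocked → ¬ready]: {s0, s1, s2, s3, s4, s5, s6}.

{s0, s1, s2, s3, s4, s5, s6}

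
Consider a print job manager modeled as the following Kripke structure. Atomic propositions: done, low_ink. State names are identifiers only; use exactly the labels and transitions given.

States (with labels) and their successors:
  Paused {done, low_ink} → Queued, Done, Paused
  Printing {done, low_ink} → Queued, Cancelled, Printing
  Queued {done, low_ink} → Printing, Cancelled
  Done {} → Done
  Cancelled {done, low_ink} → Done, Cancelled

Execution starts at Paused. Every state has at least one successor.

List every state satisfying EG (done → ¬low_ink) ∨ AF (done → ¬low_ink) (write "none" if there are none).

States satisfying done → ¬low_ink: {Done}.
States satisfying EG (done → ¬low_ink): {Done}.
States satisfying AF (done → ¬low_ink): {Done}.
States satisfying EG (done → ¬low_ink) ∨ AF (done → ¬low_ink): {Done}.

{Done}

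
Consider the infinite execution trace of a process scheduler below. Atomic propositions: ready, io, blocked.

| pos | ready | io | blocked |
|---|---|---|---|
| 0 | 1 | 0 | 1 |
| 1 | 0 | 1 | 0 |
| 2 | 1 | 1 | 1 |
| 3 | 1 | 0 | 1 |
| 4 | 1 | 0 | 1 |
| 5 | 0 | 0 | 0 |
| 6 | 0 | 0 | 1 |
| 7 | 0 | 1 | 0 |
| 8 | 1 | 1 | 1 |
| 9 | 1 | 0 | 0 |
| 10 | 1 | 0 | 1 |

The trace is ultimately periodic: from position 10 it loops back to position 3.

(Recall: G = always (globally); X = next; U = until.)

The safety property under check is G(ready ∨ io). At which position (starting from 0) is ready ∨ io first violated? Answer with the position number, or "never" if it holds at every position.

5

Check ready ∨ io at each position in order: 0 ✓, 1 ✓, 2 ✓, 3 ✓, 4 ✓.
At position 5 the labels are {}, so ready ∨ io is false there. This is the first violation.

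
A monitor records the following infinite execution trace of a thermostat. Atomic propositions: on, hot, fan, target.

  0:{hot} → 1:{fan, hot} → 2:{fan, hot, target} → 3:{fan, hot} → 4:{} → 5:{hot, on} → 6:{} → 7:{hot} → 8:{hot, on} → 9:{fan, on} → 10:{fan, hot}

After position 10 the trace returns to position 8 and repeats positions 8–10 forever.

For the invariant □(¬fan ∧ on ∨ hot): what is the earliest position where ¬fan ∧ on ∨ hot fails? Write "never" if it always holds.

4

Check ¬fan ∧ on ∨ hot at each position in order: 0 ✓, 1 ✓, 2 ✓, 3 ✓.
At position 4 the labels are {}, so ¬fan ∧ on ∨ hot is false there. This is the first violation.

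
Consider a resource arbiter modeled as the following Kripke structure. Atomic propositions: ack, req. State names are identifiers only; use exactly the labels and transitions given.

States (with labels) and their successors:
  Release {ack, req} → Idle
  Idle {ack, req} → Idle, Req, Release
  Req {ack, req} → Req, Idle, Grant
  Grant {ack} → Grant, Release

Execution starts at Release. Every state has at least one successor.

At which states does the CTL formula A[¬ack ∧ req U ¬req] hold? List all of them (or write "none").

States satisfying ¬ack ∧ req: ∅.
States satisfying ¬req: {Grant}.
States satisfying A[¬ack ∧ req U ¬req]: {Grant}.

{Grant}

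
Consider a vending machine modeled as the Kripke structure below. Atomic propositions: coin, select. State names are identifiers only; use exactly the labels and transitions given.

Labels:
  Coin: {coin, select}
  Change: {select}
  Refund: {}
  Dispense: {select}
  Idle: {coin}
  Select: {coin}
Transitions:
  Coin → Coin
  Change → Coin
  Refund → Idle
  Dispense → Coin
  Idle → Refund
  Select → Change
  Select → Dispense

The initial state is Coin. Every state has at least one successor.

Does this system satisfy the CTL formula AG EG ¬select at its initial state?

Does not hold

States satisfying EG ¬select: {Refund, Idle}.
States satisfying AG EG ¬select: {Refund, Idle}.
Coin is reachable from Coin and violates EG ¬select, so AG fails at Coin.
Coin ∉ Sat(AG EG ¬select).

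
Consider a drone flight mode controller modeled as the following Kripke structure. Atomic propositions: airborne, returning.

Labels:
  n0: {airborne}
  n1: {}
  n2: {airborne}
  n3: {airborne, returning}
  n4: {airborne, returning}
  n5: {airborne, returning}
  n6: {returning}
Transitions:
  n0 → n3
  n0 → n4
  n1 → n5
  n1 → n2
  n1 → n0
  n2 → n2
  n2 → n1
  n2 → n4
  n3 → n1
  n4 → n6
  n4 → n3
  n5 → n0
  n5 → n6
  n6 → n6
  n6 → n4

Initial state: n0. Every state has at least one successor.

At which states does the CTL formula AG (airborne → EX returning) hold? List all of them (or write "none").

States satisfying airborne → EX returning: {n0, n1, n2, n4, n5, n6}.
States satisfying AG (airborne → EX returning): ∅.

none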